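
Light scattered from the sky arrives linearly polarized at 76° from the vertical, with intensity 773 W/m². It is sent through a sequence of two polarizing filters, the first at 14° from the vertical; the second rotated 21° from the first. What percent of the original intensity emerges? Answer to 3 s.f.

≈ 19.2%

I₁ = 773 W/m² · cos²(62°) = 170.4 W/m².
I₂ = I₁ · cos²(21°) = 170.4 · 0.8716 = 148.5 W/m².
That is 19.21% of the incident intensity.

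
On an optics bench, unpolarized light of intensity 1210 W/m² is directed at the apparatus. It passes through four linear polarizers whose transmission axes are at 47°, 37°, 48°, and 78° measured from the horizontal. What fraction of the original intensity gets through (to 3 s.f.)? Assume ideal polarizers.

Unpolarized light through the first polarizer → I₁ = 1210 W/m²/2 = 605 W/m², polarized at 47°.
I₂ = I₁ · cos²(10°) = 605 · 0.9698 = 586.8 W/m².
I₃ = I₂ · cos²(11°) = 586.8 · 0.9636 = 565.4 W/m².
I₄ = I₃ · cos²(30°) = 565.4 · 0.75 = 424 W/m².
Transmitted fraction = 0.3505.

I/I₀ ≈ 0.350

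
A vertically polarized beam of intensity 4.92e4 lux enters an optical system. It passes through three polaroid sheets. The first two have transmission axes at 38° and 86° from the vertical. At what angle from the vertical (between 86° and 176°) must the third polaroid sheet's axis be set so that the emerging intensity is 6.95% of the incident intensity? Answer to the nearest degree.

θ ≈ 146°

By Malus's law, I₁ = I₀ cos²(38° − 0°) = I₀ cos²(38°) = 0.621 I₀.
I₂ = I₁ cos²(86° − 38°) = 0.621 I₀ · cos²(48°) = 0.278 I₀.
Need I₃/I₀ = 0.0695, so cos²(θ − 86°) = 0.0695 / 0.278 = 0.25.
θ − 86° = arccos(√0.25) = 60.0°, giving θ ≈ 86 + 60.0 = 146.0°.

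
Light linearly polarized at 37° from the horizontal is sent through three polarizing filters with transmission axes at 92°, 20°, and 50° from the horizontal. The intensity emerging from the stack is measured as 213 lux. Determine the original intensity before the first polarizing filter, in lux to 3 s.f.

I₀ ≈ 9040 lux

By Malus's law, I₁ = I₀ cos²(92° − 37°) = I₀ cos²(55°) = 0.329 I₀.
I₂ = I₁ cos²(20° − 92°) = 0.329 I₀ · cos²(72°) = 0.03142 I₀.
I₃ = I₂ cos²(50° − 20°) = 0.03142 I₀ · cos²(30°) = 0.02356 I₀.
So 213 lux = 0.02356 I₀, giving I₀ = 213/0.02356 = 9040 lux.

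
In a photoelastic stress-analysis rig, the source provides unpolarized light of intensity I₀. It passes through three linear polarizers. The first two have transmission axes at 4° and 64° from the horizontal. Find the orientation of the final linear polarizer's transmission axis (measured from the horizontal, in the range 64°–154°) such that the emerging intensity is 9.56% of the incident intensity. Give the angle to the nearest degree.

θ ≈ 93°

Unpolarized light through the first polarizer → I₁ = ½ I₀, now polarized at 4°.
I₂ = I₁ cos²(64° − 4°) = 0.5 I₀ · cos²(60°) = 0.125 I₀.
Need I₃/I₀ = 0.0956, so cos²(θ − 64°) = 0.0956 / 0.125 = 0.7648.
θ − 64° = arccos(√0.7648) = 29.0°, giving θ ≈ 64 + 29.0 = 93.0°.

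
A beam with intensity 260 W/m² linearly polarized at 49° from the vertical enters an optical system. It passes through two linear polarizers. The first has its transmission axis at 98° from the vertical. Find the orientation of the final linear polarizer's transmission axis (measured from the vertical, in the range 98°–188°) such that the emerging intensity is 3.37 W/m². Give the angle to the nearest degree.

I₁ = I₀ cos²(98° − 49°) = I₀ cos²(49°) = 0.4304 I₀.
Target fraction: 3.37 / 260 W/m² = 0.01296 of I₀.
Need I₂/I₀ = 0.01296, so cos²(θ − 98°) = 0.01296 / 0.4304 = 0.03011.
θ − 98° = arccos(√0.03011) = 80.0°, giving θ ≈ 98 + 80.0 = 178.0°.

θ ≈ 178°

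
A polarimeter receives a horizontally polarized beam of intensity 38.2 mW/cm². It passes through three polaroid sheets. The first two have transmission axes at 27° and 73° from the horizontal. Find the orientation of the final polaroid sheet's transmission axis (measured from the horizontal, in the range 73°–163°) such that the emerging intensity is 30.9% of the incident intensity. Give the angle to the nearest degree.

θ ≈ 99°

I₁ = I₀ cos²(27° − 0°) = I₀ cos²(27°) = 0.7939 I₀.
I₂ = I₁ cos²(73° − 27°) = 0.7939 I₀ · cos²(46°) = 0.3831 I₀.
Need I₃/I₀ = 0.309, so cos²(θ − 73°) = 0.309 / 0.3831 = 0.8066.
θ − 73° = arccos(√0.8066) = 26.1°, giving θ ≈ 73 + 26.1 = 99.1°.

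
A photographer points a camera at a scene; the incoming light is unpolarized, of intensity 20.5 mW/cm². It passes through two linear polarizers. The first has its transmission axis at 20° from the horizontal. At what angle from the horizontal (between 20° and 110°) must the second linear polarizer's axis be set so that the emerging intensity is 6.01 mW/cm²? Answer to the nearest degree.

θ ≈ 60°

Unpolarized light through the first polarizer → I₁ = ½ I₀, now polarized at 20°.
Target fraction: 6.01 / 20.5 mW/cm² = 0.2932 of I₀.
Need I₂/I₀ = 0.2932, so cos²(θ − 20°) = 0.2932 / 0.5 = 0.5863.
θ − 20° = arccos(√0.5863) = 40.0°, giving θ ≈ 20 + 40.0 = 60.0°.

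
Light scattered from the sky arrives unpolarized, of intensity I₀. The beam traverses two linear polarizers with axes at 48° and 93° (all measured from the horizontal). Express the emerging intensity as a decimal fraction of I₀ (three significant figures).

≈ 0.250 I₀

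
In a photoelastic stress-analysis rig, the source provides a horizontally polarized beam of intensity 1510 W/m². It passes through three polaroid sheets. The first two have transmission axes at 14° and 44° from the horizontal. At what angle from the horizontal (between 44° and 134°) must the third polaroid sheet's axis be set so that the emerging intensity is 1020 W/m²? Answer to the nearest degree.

I₁ = I₀ cos²(14° − 0°) = I₀ cos²(14°) = 0.9415 I₀.
I₂ = I₁ cos²(44° − 14°) = 0.9415 I₀ · cos²(30°) = 0.7061 I₀.
Target fraction: 1020 / 1510 W/m² = 0.6755 of I₀.
Need I₃/I₀ = 0.6755, so cos²(θ − 44°) = 0.6755 / 0.7061 = 0.9567.
θ − 44° = arccos(√0.9567) = 12.0°, giving θ ≈ 44 + 12.0 = 56.0°.

θ ≈ 56°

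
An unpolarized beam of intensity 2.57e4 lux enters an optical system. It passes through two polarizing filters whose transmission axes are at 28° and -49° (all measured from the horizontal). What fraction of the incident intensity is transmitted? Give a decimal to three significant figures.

I/I₀ ≈ 0.0253

Unpolarized light through the first polarizer → I₁ = 2.57e4 lux/2 = 1.285e+04 lux, polarized at 28°.
I₂ = I₁ · cos²(77°) = 1.285e+04 · 0.0506 = 650.2 lux.
Transmitted fraction = 0.0253.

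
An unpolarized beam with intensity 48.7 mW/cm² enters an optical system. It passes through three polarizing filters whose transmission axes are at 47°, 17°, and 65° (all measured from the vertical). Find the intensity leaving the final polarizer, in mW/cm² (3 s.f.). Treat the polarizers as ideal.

I ≈ 8.18 mW/cm²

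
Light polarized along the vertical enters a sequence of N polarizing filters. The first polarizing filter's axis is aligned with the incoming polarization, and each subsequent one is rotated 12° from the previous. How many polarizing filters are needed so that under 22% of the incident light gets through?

First polarizer is aligned with the polarization: full transmission.
Each further stage multiplies by cos²(12°) = 0.9568.
After N polarizers: T = 0.9568^(N−1). Require T < 0.22 ⇒ N−1 > ln(0.22)/ln(0.9568) = 34.26, so N−1 ≥ 35 and N = 36.
Check: N=36 gives T = 0.213 < 0.22; N=35 gives T = 0.2226.

N = 36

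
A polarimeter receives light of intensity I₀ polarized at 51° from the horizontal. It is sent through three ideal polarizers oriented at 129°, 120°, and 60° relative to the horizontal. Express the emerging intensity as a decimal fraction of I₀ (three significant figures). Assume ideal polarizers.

I₁ = I₀ cos²(129° − 51°) = I₀ cos²(78°) = 0.04323 I₀.
I₂ = I₁ cos²(120° − 129°) = 0.04323 I₀ · cos²(9°) = 0.04217 I₀.
I₃ = I₂ cos²(60° − 120°) = 0.04217 I₀ · cos²(60°) = 0.01054 I₀.
Transmitted fraction = 0.01054.

≈ 0.0105 I₀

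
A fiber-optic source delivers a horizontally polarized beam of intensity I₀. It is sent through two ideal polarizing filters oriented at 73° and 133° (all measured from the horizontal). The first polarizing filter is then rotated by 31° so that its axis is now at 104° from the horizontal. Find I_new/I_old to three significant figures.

I_new/I_old ≈ 2.09

Before rotation:
I₁ = I₀ cos²(73° − 0°) = I₀ cos²(73°) = 0.08548 I₀.
I₂ = I₁ cos²(133° − 73°) = 0.08548 I₀ · cos²(60°) = 0.02137 I₀.
After rotation:
I₁ = I₀ cos²(104° − 0°) = I₀ cos²(76°) = 0.05853 I₀.
I₂ = I₁ cos²(133° − 104°) = 0.05853 I₀ · cos²(29°) = 0.04477 I₀.
Ratio = 0.04477 / 0.02137 = 2.095.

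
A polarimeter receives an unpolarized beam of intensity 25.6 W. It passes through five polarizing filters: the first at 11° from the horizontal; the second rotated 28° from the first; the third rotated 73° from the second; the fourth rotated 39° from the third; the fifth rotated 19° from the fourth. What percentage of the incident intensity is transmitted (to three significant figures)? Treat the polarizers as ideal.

Unpolarized light through the first polarizer → I₁ = 25.6 W/2 = 12.8 W, polarized at 11°.
I₂ = I₁ · cos²(28°) = 12.8 · 0.7796 = 9.979 W.
I₃ = I₂ · cos²(73°) = 9.979 · 0.08548 = 0.853 W.
I₄ = I₃ · cos²(39°) = 0.853 · 0.604 = 0.5152 W.
I₅ = I₄ · cos²(19°) = 0.5152 · 0.894 = 0.4606 W.
That is 1.799% of the incident intensity.

≈ 1.80%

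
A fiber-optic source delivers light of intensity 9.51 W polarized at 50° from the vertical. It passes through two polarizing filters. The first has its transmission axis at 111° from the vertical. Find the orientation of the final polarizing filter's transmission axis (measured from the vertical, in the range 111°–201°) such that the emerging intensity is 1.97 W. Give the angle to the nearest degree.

θ ≈ 131°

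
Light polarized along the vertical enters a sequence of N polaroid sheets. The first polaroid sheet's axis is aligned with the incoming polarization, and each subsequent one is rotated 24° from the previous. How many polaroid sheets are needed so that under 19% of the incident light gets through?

First polarizer is aligned with the polarization: full transmission.
Each further stage multiplies by cos²(24°) = 0.8346.
After N polarizers: T = 0.8346^(N−1). Require T < 0.19 ⇒ N−1 > ln(0.19)/ln(0.8346) = 9.18, so N−1 ≥ 10 and N = 11.
Check: N=11 gives T = 0.1639 < 0.19; N=10 gives T = 0.1964.

N = 11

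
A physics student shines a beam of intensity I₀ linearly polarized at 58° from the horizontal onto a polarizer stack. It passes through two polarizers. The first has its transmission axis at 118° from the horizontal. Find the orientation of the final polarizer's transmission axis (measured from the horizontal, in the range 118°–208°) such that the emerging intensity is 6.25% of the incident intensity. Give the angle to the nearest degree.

θ ≈ 178°

By Malus's law, I₁ = I₀ cos²(118° − 58°) = I₀ cos²(60°) = 0.25 I₀.
Need I₂/I₀ = 0.0625, so cos²(θ − 118°) = 0.0625 / 0.25 = 0.25.
θ − 118° = arccos(√0.25) = 60.0°, giving θ ≈ 118 + 60.0 = 178.0°.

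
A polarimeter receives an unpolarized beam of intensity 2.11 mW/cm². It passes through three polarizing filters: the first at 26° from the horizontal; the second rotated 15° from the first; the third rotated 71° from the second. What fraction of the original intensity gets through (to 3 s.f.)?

Unpolarized light through the first polarizer → I₁ = 2.11 mW/cm²/2 = 1.055 mW/cm², polarized at 26°.
I₂ = I₁ · cos²(15°) = 1.055 · 0.933 = 0.9843 mW/cm².
I₃ = I₂ · cos²(71°) = 0.9843 · 0.106 = 0.1043 mW/cm².
Transmitted fraction = 0.04945.

I/I₀ ≈ 0.0494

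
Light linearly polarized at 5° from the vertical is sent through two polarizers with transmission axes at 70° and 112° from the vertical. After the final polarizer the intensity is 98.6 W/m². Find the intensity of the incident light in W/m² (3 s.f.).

I₀ ≈ 1000 W/m²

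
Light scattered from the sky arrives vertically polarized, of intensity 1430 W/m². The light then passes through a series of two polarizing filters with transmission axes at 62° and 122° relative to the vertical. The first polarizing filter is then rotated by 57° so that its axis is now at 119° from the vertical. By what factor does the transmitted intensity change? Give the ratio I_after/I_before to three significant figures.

I_new/I_old ≈ 4.25

Before rotation:
By Malus's law, I₁ = I₀ cos²(62° − 0°) = I₀ cos²(62°) = 0.2204 I₀.
I₂ = I₁ cos²(122° − 62°) = 0.2204 I₀ · cos²(60°) = 0.0551 I₀.
After rotation:
I₁ = I₀ cos²(119° − 0°) = I₀ cos²(61°) = 0.235 I₀.
I₂ = I₁ cos²(122° − 119°) = 0.235 I₀ · cos²(3°) = 0.2344 I₀.
Ratio = 0.2344 / 0.0551 = 4.254.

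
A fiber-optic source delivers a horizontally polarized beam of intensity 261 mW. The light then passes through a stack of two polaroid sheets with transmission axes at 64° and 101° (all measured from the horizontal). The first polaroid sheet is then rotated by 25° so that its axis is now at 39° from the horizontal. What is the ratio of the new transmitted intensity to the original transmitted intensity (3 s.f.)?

Before rotation:
I₁ = I₀ cos²(64° − 0°) = I₀ cos²(64°) = 0.1922 I₀.
I₂ = I₁ cos²(101° − 64°) = 0.1922 I₀ · cos²(37°) = 0.1226 I₀.
After rotation:
I₁ = I₀ cos²(39° − 0°) = I₀ cos²(39°) = 0.604 I₀.
I₂ = I₁ cos²(101° − 39°) = 0.604 I₀ · cos²(62°) = 0.1331 I₀.
Ratio = 0.1331 / 0.1226 = 1.086.

I_new/I_old ≈ 1.09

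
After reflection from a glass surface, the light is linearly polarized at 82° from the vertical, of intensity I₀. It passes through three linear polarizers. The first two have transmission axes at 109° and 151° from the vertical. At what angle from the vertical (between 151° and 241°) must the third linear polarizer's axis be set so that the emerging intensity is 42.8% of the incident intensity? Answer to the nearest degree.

I₁ = I₀ cos²(109° − 82°) = I₀ cos²(27°) = 0.7939 I₀.
I₂ = I₁ cos²(151° − 109°) = 0.7939 I₀ · cos²(42°) = 0.4384 I₀.
Need I₃/I₀ = 0.428, so cos²(θ − 151°) = 0.428 / 0.4384 = 0.9762.
θ − 151° = arccos(√0.9762) = 8.9°, giving θ ≈ 151 + 8.9 = 159.9°.

θ ≈ 160°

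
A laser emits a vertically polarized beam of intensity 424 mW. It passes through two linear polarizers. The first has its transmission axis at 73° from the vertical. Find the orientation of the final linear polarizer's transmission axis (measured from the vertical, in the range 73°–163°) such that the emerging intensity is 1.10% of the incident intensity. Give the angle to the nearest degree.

By Malus's law, I₁ = I₀ cos²(73° − 0°) = I₀ cos²(73°) = 0.08548 I₀.
Need I₂/I₀ = 0.011, so cos²(θ − 73°) = 0.011 / 0.08548 = 0.1287.
θ − 73° = arccos(√0.1287) = 69.0°, giving θ ≈ 73 + 69.0 = 142.0°.

θ ≈ 142°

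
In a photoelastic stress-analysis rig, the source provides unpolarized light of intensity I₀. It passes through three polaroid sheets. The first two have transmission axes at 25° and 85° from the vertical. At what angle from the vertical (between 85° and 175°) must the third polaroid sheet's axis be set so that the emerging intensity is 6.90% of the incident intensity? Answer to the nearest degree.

θ ≈ 127°

Unpolarized light through the first polarizer → I₁ = ½ I₀, now polarized at 25°.
I₂ = I₁ cos²(85° − 25°) = 0.5 I₀ · cos²(60°) = 0.125 I₀.
Need I₃/I₀ = 0.069, so cos²(θ − 85°) = 0.069 / 0.125 = 0.552.
θ − 85° = arccos(√0.552) = 42.0°, giving θ ≈ 85 + 42.0 = 127.0°.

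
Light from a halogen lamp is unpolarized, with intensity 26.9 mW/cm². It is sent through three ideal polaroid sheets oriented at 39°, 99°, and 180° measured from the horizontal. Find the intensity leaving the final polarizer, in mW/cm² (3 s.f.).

I ≈ 0.0823 mW/cm²

Unpolarized light through the first polarizer → I₁ = 26.9 mW/cm²/2 = 13.45 mW/cm², polarized at 39°.
I₂ = I₁ · cos²(60°) = 13.45 · 0.25 = 3.363 mW/cm².
I₃ = I₂ · cos²(81°) = 3.363 · 0.02447 = 0.08229 mW/cm².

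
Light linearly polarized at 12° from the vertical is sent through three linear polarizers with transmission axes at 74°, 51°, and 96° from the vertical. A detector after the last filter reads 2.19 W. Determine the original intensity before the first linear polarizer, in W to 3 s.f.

I₀ ≈ 23.5 W

I₁ = I₀ cos²(74° − 12°) = I₀ cos²(62°) = 0.2204 I₀.
I₂ = I₁ cos²(51° − 74°) = 0.2204 I₀ · cos²(23°) = 0.1868 I₀.
I₃ = I₂ cos²(96° − 51°) = 0.1868 I₀ · cos²(45°) = 0.09338 I₀.
So 2.19 W = 0.09338 I₀, giving I₀ = 2.19/0.09338 = 23.45 W.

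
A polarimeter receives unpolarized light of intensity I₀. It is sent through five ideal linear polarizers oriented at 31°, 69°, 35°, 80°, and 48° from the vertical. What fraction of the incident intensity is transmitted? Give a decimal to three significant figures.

Unpolarized light through the first polarizer → I₁ = ½ I₀, now polarized at 31°.
I₂ = I₁ cos²(69° − 31°) = 0.5 I₀ · cos²(38°) = 0.3105 I₀.
I₃ = I₂ cos²(35° − 69°) = 0.3105 I₀ · cos²(34°) = 0.2134 I₀.
I₄ = I₃ cos²(80° − 35°) = 0.2134 I₀ · cos²(45°) = 0.1067 I₀.
I₅ = I₄ cos²(48° − 80°) = 0.1067 I₀ · cos²(32°) = 0.07674 I₀.
Transmitted fraction = 0.07674.

≈ 0.0767 I₀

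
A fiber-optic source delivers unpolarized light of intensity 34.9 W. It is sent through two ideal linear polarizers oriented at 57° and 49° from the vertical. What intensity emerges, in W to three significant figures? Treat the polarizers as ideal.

Unpolarized light through the first polarizer → I₁ = 34.9 W/2 = 17.45 W, polarized at 57°.
I₂ = I₁ · cos²(8°) = 17.45 · 0.9806 = 17.11 W.

I ≈ 17.1 W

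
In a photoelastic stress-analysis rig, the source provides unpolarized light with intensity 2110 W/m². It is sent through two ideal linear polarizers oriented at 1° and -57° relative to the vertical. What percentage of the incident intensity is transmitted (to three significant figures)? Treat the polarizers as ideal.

≈ 14.0%

Unpolarized light through the first polarizer → I₁ = 2110 W/m²/2 = 1055 W/m², polarized at 1°.
I₂ = I₁ · cos²(58°) = 1055 · 0.2808 = 296.3 W/m².
That is 14.04% of the incident intensity.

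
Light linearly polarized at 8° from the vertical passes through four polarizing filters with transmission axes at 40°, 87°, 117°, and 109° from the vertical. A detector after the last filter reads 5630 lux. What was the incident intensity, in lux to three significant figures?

I₀ ≈ 2.29e4 lux

By Malus's law, I₁ = I₀ cos²(40° − 8°) = I₀ cos²(32°) = 0.7192 I₀.
I₂ = I₁ cos²(87° − 40°) = 0.7192 I₀ · cos²(47°) = 0.3345 I₀.
I₃ = I₂ cos²(117° − 87°) = 0.3345 I₀ · cos²(30°) = 0.2509 I₀.
I₄ = I₃ cos²(109° − 117°) = 0.2509 I₀ · cos²(8°) = 0.246 I₀.
So 5630 lux = 0.246 I₀, giving I₀ = 5630/0.246 = 2.288e+04 lux.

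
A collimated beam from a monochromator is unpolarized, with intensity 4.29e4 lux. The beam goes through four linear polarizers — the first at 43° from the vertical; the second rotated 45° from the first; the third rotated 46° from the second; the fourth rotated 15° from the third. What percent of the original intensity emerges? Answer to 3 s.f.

≈ 11.3%

Unpolarized light through the first polarizer → I₁ = 4.29e4 lux/2 = 2.145e+04 lux, polarized at 43°.
I₂ = I₁ · cos²(45°) = 2.145e+04 · 0.5 = 1.073e+04 lux.
I₃ = I₂ · cos²(46°) = 1.073e+04 · 0.4826 = 5175 lux.
I₄ = I₃ · cos²(15°) = 5175 · 0.933 = 4829 lux.
That is 11.26% of the incident intensity.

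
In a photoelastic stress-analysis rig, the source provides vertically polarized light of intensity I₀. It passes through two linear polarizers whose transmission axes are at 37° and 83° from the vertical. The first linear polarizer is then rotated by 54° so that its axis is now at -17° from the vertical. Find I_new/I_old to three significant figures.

I_new/I_old ≈ 0.0896

Before rotation:
I₁ = I₀ cos²(37° − 0°) = I₀ cos²(37°) = 0.6378 I₀.
I₂ = I₁ cos²(83° − 37°) = 0.6378 I₀ · cos²(46°) = 0.3078 I₀.
After rotation:
I₁ = I₀ cos²(-17° − 0°) = I₀ cos²(17°) = 0.9145 I₀.
Angle between axes 1 and 2: 80°. I₂ = 0.9145 I₀ · cos²(80°) = 0.02758 I₀.
Ratio = 0.02758 / 0.3078 = 0.0896.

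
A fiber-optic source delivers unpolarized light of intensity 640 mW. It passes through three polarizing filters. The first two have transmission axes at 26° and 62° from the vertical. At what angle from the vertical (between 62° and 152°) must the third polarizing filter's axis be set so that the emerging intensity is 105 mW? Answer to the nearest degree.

Unpolarized light through the first polarizer → I₁ = ½ I₀, now polarized at 26°.
I₂ = I₁ cos²(62° − 26°) = 0.5 I₀ · cos²(36°) = 0.3273 I₀.
Target fraction: 105 / 640 mW = 0.1641 of I₀.
Need I₃/I₀ = 0.1641, so cos²(θ − 62°) = 0.1641 / 0.3273 = 0.5013.
θ − 62° = arccos(√0.5013) = 44.9°, giving θ ≈ 62 + 44.9 = 106.9°.

θ ≈ 107°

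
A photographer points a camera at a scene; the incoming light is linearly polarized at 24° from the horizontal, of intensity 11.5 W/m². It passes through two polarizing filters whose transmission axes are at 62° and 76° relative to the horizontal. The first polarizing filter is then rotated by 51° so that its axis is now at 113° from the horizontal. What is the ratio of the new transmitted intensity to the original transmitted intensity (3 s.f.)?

Before rotation:
By Malus's law, I₁ = I₀ cos²(62° − 24°) = I₀ cos²(38°) = 0.621 I₀.
I₂ = I₁ cos²(76° − 62°) = 0.621 I₀ · cos²(14°) = 0.5846 I₀.
After rotation:
I₁ = I₀ cos²(113° − 24°) = I₀ cos²(89°) = 0.0003046 I₀.
I₂ = I₁ cos²(76° − 113°) = 0.0003046 I₀ · cos²(37°) = 0.0001943 I₀.
Ratio = 0.0001943 / 0.5846 = 0.0003323.

I_new/I_old ≈ 0.000332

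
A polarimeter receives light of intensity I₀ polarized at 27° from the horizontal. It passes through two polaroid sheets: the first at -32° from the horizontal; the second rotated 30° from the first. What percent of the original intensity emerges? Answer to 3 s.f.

≈ 19.9%

By Malus's law, I₁ = I₀ cos²(-32° − 27°) = I₀ cos²(59°) = 0.2653 I₀.
I₂ = I₁ cos²(30°) = 0.2653 · 0.75 I₀ = 0.1989 I₀.
That is 19.89% of the incident intensity.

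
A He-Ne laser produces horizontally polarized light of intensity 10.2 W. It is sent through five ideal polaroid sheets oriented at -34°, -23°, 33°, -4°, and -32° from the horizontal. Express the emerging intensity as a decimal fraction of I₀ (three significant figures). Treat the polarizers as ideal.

I/I₀ ≈ 0.103

By Malus's law, I₁ = 10.2 W · cos²(34°) = 7.01 W.
I₂ = I₁ · cos²(11°) = 7.01 · 0.9636 = 6.755 W.
I₃ = I₂ · cos²(56°) = 6.755 · 0.3127 = 2.112 W.
I₄ = I₃ · cos²(37°) = 2.112 · 0.6378 = 1.347 W.
I₅ = I₄ · cos²(28°) = 1.347 · 0.7796 = 1.05 W.
Transmitted fraction = 0.103.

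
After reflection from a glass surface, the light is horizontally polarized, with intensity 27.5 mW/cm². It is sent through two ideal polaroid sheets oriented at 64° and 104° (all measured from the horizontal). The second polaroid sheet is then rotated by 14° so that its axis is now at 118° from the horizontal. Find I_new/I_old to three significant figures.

I_new/I_old ≈ 0.589

Before rotation:
By Malus's law, I₁ = I₀ cos²(64° − 0°) = I₀ cos²(64°) = 0.1922 I₀.
I₂ = I₁ cos²(104° − 64°) = 0.1922 I₀ · cos²(40°) = 0.1128 I₀.
After rotation:
I₁ = I₀ cos²(64° − 0°) = I₀ cos²(64°) = 0.1922 I₀.
I₂ = I₁ cos²(118° − 64°) = 0.1922 I₀ · cos²(54°) = 0.06639 I₀.
Ratio = 0.06639 / 0.1128 = 0.5887.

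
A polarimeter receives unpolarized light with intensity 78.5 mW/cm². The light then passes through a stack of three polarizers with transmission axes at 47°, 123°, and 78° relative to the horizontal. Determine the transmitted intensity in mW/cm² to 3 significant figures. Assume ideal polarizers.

Unpolarized light through the first polarizer → I₁ = 78.5 mW/cm²/2 = 39.25 mW/cm², polarized at 47°.
I₂ = I₁ · cos²(76°) = 39.25 · 0.05853 = 2.297 mW/cm².
I₃ = I₂ · cos²(45°) = 2.297 · 0.5 = 1.149 mW/cm².

I ≈ 1.15 mW/cm²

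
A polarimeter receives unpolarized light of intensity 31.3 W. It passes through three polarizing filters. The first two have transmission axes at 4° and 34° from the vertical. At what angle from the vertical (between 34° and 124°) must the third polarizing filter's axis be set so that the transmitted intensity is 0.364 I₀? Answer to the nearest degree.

Unpolarized light through the first polarizer → I₁ = ½ I₀, now polarized at 4°.
I₂ = I₁ cos²(34° − 4°) = 0.5 I₀ · cos²(30°) = 0.375 I₀.
Need I₃/I₀ = 0.364, so cos²(θ − 34°) = 0.364 / 0.375 = 0.9707.
θ − 34° = arccos(√0.9707) = 9.9°, giving θ ≈ 34 + 9.9 = 43.9°.

θ ≈ 44°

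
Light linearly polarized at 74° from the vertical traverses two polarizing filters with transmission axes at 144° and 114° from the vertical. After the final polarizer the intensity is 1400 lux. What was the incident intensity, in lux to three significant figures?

I₀ ≈ 1.60e4 lux

I₁ = I₀ cos²(144° − 74°) = I₀ cos²(70°) = 0.117 I₀.
I₂ = I₁ cos²(114° − 144°) = 0.117 I₀ · cos²(30°) = 0.08773 I₀.
So 1400 lux = 0.08773 I₀, giving I₀ = 1400/0.08773 = 1.596e+04 lux.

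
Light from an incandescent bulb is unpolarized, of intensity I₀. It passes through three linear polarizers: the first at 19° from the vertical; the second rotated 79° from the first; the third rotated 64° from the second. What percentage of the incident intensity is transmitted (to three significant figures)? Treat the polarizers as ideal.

≈ 0.350%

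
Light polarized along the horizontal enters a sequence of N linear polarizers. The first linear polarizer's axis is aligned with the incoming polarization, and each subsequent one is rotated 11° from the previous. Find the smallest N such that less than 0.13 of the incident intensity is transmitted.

First polarizer is aligned with the polarization: full transmission.
Each further stage multiplies by cos²(11°) = 0.9636.
After N polarizers: T = 0.9636^(N−1). Require T < 0.13 ⇒ N−1 > ln(0.13)/ln(0.9636) = 55.01, so N−1 ≥ 56 and N = 57.
Check: N=57 gives T = 0.1253 < 0.13; N=56 gives T = 0.1301.

N = 57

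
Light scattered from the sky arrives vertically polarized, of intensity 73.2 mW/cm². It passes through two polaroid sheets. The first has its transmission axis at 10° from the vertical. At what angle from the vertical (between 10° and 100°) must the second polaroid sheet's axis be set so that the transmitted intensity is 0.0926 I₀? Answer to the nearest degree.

θ ≈ 82°

I₁ = I₀ cos²(10° − 0°) = I₀ cos²(10°) = 0.9698 I₀.
Need I₂/I₀ = 0.0926, so cos²(θ − 10°) = 0.0926 / 0.9698 = 0.09548.
θ − 10° = arccos(√0.09548) = 72.0°, giving θ ≈ 10 + 72.0 = 82.0°.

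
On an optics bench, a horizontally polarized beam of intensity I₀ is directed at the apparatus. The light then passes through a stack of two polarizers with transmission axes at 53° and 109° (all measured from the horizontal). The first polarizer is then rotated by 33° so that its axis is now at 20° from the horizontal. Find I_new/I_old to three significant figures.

I_new/I_old ≈ 0.00237

Before rotation:
By Malus's law, I₁ = I₀ cos²(53° − 0°) = I₀ cos²(53°) = 0.3622 I₀.
I₂ = I₁ cos²(109° − 53°) = 0.3622 I₀ · cos²(56°) = 0.1133 I₀.
After rotation:
I₁ = I₀ cos²(20° − 0°) = I₀ cos²(20°) = 0.883 I₀.
I₂ = I₁ cos²(109° − 20°) = 0.883 I₀ · cos²(89°) = 0.000269 I₀.
Ratio = 0.000269 / 0.1133 = 0.002375.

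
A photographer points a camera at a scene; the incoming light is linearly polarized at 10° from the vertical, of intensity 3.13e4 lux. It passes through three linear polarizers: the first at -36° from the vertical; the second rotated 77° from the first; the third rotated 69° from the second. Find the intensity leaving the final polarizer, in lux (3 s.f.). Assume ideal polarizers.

I ≈ 98.2 lux

I₁ = 3.13e4 lux · cos²(46°) = 1.51e+04 lux.
I₂ = I₁ · cos²(77°) = 1.51e+04 · 0.0506 = 764.3 lux.
I₃ = I₂ · cos²(69°) = 764.3 · 0.1284 = 98.16 lux.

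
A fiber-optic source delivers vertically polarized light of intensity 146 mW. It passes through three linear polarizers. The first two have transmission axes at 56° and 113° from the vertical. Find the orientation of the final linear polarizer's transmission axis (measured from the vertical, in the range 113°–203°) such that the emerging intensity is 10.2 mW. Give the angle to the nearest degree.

I₁ = I₀ cos²(56° − 0°) = I₀ cos²(56°) = 0.3127 I₀.
I₂ = I₁ cos²(113° − 56°) = 0.3127 I₀ · cos²(57°) = 0.09276 I₀.
Target fraction: 10.2 / 146 mW = 0.06986 of I₀.
Need I₃/I₀ = 0.06986, so cos²(θ − 113°) = 0.06986 / 0.09276 = 0.7532.
θ − 113° = arccos(√0.7532) = 29.8°, giving θ ≈ 113 + 29.8 = 142.8°.

θ ≈ 143°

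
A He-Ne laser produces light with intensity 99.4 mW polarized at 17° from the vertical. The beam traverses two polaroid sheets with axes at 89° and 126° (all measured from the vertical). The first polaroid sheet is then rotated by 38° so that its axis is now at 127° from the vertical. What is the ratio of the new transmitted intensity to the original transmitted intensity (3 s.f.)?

Before rotation:
I₁ = I₀ cos²(89° − 17°) = I₀ cos²(72°) = 0.09549 I₀.
I₂ = I₁ cos²(126° − 89°) = 0.09549 I₀ · cos²(37°) = 0.06091 I₀.
After rotation:
I₁ = I₀ cos²(127° − 17°) = I₀ cos²(70°) = 0.117 I₀.
I₂ = I₁ cos²(126° − 127°) = 0.117 I₀ · cos²(1°) = 0.1169 I₀.
Ratio = 0.1169 / 0.06091 = 1.92.

I_new/I_old ≈ 1.92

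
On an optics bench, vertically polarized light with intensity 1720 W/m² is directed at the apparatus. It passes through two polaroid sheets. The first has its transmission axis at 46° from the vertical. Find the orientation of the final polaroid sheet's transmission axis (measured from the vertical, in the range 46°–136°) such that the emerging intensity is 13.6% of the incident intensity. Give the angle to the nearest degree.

θ ≈ 104°

By Malus's law, I₁ = I₀ cos²(46° − 0°) = I₀ cos²(46°) = 0.4826 I₀.
Need I₂/I₀ = 0.136, so cos²(θ − 46°) = 0.136 / 0.4826 = 0.2818.
θ − 46° = arccos(√0.2818) = 57.9°, giving θ ≈ 46 + 57.9 = 103.9°.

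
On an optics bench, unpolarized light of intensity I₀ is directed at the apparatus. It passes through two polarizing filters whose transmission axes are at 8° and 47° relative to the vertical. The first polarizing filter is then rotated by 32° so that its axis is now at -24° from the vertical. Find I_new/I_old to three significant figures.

Before rotation:
Unpolarized light through the first polarizer → I₁ = ½ I₀, now polarized at 8°.
I₂ = I₁ cos²(47° − 8°) = 0.5 I₀ · cos²(39°) = 0.302 I₀.
After rotation:
Unpolarized light through the first polarizer → I₁ = ½ I₀, now polarized at -24°.
I₂ = I₁ cos²(47° + 24°) = 0.5 I₀ · cos²(71°) = 0.053 I₀.
Ratio = 0.053 / 0.302 = 0.1755.

I_new/I_old ≈ 0.176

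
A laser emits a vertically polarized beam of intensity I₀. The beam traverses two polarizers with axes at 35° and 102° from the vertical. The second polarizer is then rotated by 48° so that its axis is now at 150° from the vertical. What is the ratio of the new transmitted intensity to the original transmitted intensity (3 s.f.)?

Before rotation:
I₁ = I₀ cos²(35° − 0°) = I₀ cos²(35°) = 0.671 I₀.
I₂ = I₁ cos²(102° − 35°) = 0.671 I₀ · cos²(67°) = 0.1024 I₀.
After rotation:
I₁ = I₀ cos²(35° − 0°) = I₀ cos²(35°) = 0.671 I₀.
Angle between axes 1 and 2: 65°. I₂ = 0.671 I₀ · cos²(65°) = 0.1198 I₀.
Ratio = 0.1198 / 0.1024 = 1.17.

I_new/I_old ≈ 1.17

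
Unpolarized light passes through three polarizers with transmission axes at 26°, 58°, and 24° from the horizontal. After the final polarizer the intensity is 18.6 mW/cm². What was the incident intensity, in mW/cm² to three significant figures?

Unpolarized light through the first polarizer → I₁ = ½ I₀, now polarized at 26°.
I₂ = I₁ cos²(58° − 26°) = 0.5 I₀ · cos²(32°) = 0.3596 I₀.
I₃ = I₂ cos²(24° − 58°) = 0.3596 I₀ · cos²(34°) = 0.2471 I₀.
So 18.6 mW/cm² = 0.2471 I₀, giving I₀ = 18.6/0.2471 = 75.26 mW/cm².

I₀ ≈ 75.3 mW/cm²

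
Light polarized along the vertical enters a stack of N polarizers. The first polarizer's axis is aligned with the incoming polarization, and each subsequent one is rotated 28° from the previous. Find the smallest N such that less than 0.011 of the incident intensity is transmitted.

First polarizer is aligned with the polarization: full transmission.
Each further stage multiplies by cos²(28°) = 0.7796.
After N polarizers: T = 0.7796^(N−1). Require T < 0.011 ⇒ N−1 > ln(0.011)/ln(0.7796) = 18.11, so N−1 ≥ 19 and N = 20.
Check: N=20 gives T = 0.008821 < 0.011; N=19 gives T = 0.01132.

N = 20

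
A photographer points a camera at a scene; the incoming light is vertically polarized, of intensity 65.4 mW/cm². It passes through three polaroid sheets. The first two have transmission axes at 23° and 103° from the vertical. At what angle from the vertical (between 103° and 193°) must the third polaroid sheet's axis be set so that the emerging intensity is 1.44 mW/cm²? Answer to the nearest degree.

θ ≈ 125°

I₁ = I₀ cos²(23° − 0°) = I₀ cos²(23°) = 0.8473 I₀.
I₂ = I₁ cos²(103° − 23°) = 0.8473 I₀ · cos²(80°) = 0.02555 I₀.
Target fraction: 1.44 / 65.4 mW/cm² = 0.02202 of I₀.
Need I₃/I₀ = 0.02202, so cos²(θ − 103°) = 0.02202 / 0.02555 = 0.8618.
θ − 103° = arccos(√0.8618) = 21.8°, giving θ ≈ 103 + 21.8 = 124.8°.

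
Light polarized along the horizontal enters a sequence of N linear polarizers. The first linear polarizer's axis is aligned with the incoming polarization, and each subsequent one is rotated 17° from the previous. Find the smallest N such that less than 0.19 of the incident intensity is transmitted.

First polarizer is aligned with the polarization: full transmission.
Each further stage multiplies by cos²(17°) = 0.9145.
After N polarizers: T = 0.9145^(N−1). Require T < 0.19 ⇒ N−1 > ln(0.19)/ln(0.9145) = 18.59, so N−1 ≥ 19 and N = 20.
Check: N=20 gives T = 0.1831 < 0.19; N=19 gives T = 0.2002.

N = 20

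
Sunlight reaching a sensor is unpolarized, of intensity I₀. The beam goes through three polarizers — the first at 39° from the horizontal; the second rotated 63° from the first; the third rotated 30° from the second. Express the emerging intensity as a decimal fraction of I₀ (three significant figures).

Unpolarized light through the first polarizer → I₁ = ½ I₀, now polarized at 39°.
I₂ = I₁ cos²(63°) = 0.5 · 0.2061 I₀ = 0.1031 I₀.
I₃ = I₂ cos²(30°) = 0.1031 · 0.75 I₀ = 0.07729 I₀.
Transmitted fraction = 0.07729.

≈ 0.0773 I₀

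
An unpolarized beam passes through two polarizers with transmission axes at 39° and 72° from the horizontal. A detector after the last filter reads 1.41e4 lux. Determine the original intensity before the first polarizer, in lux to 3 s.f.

Unpolarized light through the first polarizer → I₁ = ½ I₀, now polarized at 39°.
I₂ = I₁ cos²(72° − 39°) = 0.5 I₀ · cos²(33°) = 0.3517 I₀.
So 1.41e4 lux = 0.3517 I₀, giving I₀ = 1.41e4/0.3517 = 4.009e+04 lux.

I₀ ≈ 4.01e4 lux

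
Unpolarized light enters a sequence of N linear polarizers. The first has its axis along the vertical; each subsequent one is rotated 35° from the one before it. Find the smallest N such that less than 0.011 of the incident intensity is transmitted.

First polarizer halves the unpolarized light: factor 1/2.
Each further stage multiplies by cos²(35°) = 0.671.
After N polarizers: T = 0.5·0.671^(N−1). Require T < 0.011 ⇒ N−1 > ln(0.011/0.5)/ln(0.671) = 9.57, so N−1 ≥ 10 and N = 11.
Check: N=11 gives T = 0.009253 < 0.011; N=10 gives T = 0.01379.

N = 11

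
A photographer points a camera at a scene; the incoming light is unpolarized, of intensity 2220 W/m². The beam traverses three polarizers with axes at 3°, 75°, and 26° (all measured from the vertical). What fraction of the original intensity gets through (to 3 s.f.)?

Unpolarized light through the first polarizer → I₁ = 2220 W/m²/2 = 1110 W/m², polarized at 3°.
I₂ = I₁ · cos²(72°) = 1110 · 0.09549 = 106 W/m².
I₃ = I₂ · cos²(49°) = 106 · 0.4304 = 45.62 W/m².
Transmitted fraction = 0.02055.

I/I₀ ≈ 0.0206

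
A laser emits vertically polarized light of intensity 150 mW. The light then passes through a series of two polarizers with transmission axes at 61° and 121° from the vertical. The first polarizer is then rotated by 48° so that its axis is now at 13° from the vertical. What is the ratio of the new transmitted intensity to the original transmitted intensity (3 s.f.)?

Before rotation:
By Malus's law, I₁ = I₀ cos²(61° − 0°) = I₀ cos²(61°) = 0.235 I₀.
I₂ = I₁ cos²(121° − 61°) = 0.235 I₀ · cos²(60°) = 0.05876 I₀.
After rotation:
I₁ = I₀ cos²(13° − 0°) = I₀ cos²(13°) = 0.9494 I₀.
Angle between axes 1 and 2: 72°. I₂ = 0.9494 I₀ · cos²(72°) = 0.09066 I₀.
Ratio = 0.09066 / 0.05876 = 1.543.

I_new/I_old ≈ 1.54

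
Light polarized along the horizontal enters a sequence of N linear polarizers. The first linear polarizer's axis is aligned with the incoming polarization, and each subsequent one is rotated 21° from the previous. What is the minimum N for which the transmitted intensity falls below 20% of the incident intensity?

N = 13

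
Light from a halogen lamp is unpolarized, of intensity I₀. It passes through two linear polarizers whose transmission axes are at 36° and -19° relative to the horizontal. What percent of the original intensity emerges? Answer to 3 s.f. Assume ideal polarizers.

≈ 16.4%

Unpolarized light through the first polarizer → I₁ = ½ I₀, now polarized at 36°.
I₂ = I₁ cos²(-19° − 36°) = 0.5 I₀ · cos²(55°) = 0.1645 I₀.
That is 16.45% of the incident intensity.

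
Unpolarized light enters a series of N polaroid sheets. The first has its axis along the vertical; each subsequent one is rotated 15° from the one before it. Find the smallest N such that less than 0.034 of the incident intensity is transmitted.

First polarizer halves the unpolarized light: factor 1/2.
Each further stage multiplies by cos²(15°) = 0.933.
After N polarizers: T = 0.5·0.933^(N−1). Require T < 0.034 ⇒ N−1 > ln(0.034/0.5)/ln(0.933) = 38.77, so N−1 ≥ 39 and N = 40.
Check: N=40 gives T = 0.03346 < 0.034; N=39 gives T = 0.03587.

N = 40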